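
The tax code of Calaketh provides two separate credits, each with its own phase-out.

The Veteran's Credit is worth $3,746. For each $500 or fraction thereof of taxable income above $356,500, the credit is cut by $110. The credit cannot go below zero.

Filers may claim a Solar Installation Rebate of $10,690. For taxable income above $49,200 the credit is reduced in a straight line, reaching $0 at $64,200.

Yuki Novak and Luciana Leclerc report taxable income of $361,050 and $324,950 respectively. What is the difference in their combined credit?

Yuki ($361,050): Veteran's Credit: income exceeds $356,500 by $4,550, which is 10 full-or-partial $500 increments; reduction = 10 × $110 = $1,100, leaving $2,646. Solar Installation Rebate: $361,050 is at or above $64,200, so the credit is $0. total $2,646 + $0 = $2,646
Luciana ($324,950): Veteran's Credit: $324,950 is at or below the $356,500 threshold, so the full $3,746 applies. Solar Installation Rebate: $324,950 is at or above $64,200, so the credit is $0. total $3,746 + $0 = $3,746
Difference: |$2,646 − $3,746| = $1,100.

$1,100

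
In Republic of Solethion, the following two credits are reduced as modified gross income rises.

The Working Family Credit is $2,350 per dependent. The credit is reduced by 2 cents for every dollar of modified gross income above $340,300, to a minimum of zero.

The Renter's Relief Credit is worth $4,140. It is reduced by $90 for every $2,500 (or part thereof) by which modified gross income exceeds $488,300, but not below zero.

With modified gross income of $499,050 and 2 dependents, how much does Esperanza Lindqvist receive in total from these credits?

Working Family Credit: base = 2 × $2,350 = $4,700. 2% of the $158,750 excess over $340,300 is $3,175; credit = $4,700 − $3,175 = $1,525.
Renter's Relief Credit: income exceeds $488,300 by $10,750, which is 5 full-or-partial $2,500 increments; reduction = 5 × $90 = $450, leaving $3,690.
Total: $1,525 + $3,690 = $5,215.

$5,215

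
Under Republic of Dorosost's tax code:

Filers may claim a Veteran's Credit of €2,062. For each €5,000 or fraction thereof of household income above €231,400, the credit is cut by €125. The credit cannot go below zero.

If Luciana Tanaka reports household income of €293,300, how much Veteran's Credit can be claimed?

€437

Veteran's Credit: income exceeds €231,400 by €61,900, which is 13 full-or-partial €5,000 increments; reduction = 13 × €125 = €1,625, leaving €437.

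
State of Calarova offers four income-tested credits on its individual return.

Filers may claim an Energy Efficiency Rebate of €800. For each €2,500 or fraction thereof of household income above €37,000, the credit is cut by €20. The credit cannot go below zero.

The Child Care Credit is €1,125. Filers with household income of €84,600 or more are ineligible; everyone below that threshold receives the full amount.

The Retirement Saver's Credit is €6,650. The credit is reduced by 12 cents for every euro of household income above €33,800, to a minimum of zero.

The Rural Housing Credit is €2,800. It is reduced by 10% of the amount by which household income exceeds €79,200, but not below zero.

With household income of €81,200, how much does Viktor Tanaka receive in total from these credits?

€5,127

Energy Efficiency Rebate: income exceeds €37,000 by €44,200, which is 18 full-or-partial €2,500 increments; reduction = 18 × €20 = €360, leaving €440.
Child Care Credit: €81,200 is below the €84,600 cutoff, so the full €1,125 applies.
Retirement Saver's Credit: 12% of the €47,400 excess over €33,800 is €5,688; credit = €6,650 − €5,688 = €962.
Rural Housing Credit: 10% of the €2,000 excess over €79,200 is €200; credit = €2,800 − €200 = €2,600.
Total: €440 + €1,125 + €962 + €2,600 = €5,127.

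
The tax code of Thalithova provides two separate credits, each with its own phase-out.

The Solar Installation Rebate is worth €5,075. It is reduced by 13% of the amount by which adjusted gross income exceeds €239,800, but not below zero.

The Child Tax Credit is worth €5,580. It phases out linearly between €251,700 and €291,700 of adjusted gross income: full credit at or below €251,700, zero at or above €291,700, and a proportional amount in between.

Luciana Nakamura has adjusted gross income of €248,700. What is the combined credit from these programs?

€9,498

Solar Installation Rebate: 13% of the €8,900 excess over €239,800 is €1,157; credit = €5,075 − €1,157 = €3,918.
Child Tax Credit: €248,700 is at or below the €251,700 threshold, so the full €5,580 applies.
Total: €3,918 + €5,580 = €9,498.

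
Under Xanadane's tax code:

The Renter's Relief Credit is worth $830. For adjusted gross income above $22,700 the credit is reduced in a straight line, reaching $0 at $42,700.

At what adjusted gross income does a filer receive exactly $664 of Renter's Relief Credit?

$26,700

$664 is 664/830 of the full $830, so 166/830 of the $20,000 range has been used: income = $22,700 + $20,000 × 166/830 = $26,700.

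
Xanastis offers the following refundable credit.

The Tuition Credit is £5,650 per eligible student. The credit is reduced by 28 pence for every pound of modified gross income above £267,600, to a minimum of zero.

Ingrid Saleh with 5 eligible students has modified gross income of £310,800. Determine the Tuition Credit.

£16,154

Tuition Credit: base = 5 × £5,650 = £28,250. 28% of the £43,200 excess over £267,600 is £12,096; credit = £28,250 − £12,096 = £16,154.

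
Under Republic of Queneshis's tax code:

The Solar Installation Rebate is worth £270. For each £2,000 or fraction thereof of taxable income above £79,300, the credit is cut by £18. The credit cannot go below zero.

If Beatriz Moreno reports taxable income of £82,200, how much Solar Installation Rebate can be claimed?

£234

Solar Installation Rebate: income exceeds £79,300 by £2,900, which is 2 full-or-partial £2,000 increments; reduction = 2 × £18 = £36, leaving £234.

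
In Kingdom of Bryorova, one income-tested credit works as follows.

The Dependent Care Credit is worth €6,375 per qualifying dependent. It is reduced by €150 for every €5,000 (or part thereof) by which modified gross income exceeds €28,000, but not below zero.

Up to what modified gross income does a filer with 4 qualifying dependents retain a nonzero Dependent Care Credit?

Full credit = 4 × €6,375 = €25,500.
After 169 increments the reduction is 169 × €150 = €25,350, leaving €150; one more increment wipes it out. Increment 169 ends at excess 169 × €5,000 = €845,000, so the highest qualifying income is €28,000 + €845,000 = €873,000.

€873,000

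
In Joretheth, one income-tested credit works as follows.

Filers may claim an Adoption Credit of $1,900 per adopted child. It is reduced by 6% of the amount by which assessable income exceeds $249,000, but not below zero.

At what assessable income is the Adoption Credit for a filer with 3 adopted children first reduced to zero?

Full credit = 3 × $1,900 = $5,700.
The credit falls by 6% of each dollar above $249,000, so it reaches zero when the excess is $5,700 / 6% = $95,000: income = $249,000 + $95,000 = $344,000.

$344,000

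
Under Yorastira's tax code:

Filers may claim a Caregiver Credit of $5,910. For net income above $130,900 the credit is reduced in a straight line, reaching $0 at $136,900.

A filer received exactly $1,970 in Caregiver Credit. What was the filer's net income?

$1,970 is 1,970/5,910 of the full $5,910, so 3,940/5,910 of the $6,000 range has been used: income = $130,900 + $6,000 × 3,940/5,910 = $134,900.

$134,900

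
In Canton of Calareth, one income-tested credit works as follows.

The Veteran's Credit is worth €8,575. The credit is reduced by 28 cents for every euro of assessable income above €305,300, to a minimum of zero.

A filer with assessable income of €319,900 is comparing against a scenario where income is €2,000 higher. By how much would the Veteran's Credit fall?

€560

At €319,900 — 28% of the €14,600 excess over €305,300 is €4,088; credit = €8,575 − €4,088 = €4,487.
At €321,900 — 28% of the €16,600 excess over €305,300 is €4,648; credit = €8,575 − €4,648 = €3,927.
Lost: €4,487 − €3,927 = €560.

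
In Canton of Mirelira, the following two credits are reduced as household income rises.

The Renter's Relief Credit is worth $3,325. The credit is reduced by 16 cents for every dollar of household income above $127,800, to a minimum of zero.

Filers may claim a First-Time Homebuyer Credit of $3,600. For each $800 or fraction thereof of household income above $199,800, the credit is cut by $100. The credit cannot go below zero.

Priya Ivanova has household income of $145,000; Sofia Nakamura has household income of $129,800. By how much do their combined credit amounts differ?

$2,432

Priya ($145,000): Renter's Relief Credit: 16% of the $17,200 excess over $127,800 is $2,752; credit = $3,325 − $2,752 = $573. First-Time Homebuyer Credit: $145,000 is at or below the $199,800 threshold, so the full $3,600 applies. total $573 + $3,600 = $4,173
Sofia ($129,800): Renter's Relief Credit: 16% of the $2,000 excess over $127,800 is $320; credit = $3,325 − $320 = $3,005. First-Time Homebuyer Credit: $129,800 is at or below the $199,800 threshold, so the full $3,600 applies. total $3,005 + $3,600 = $6,605
Difference: |$4,173 − $6,605| = $2,432.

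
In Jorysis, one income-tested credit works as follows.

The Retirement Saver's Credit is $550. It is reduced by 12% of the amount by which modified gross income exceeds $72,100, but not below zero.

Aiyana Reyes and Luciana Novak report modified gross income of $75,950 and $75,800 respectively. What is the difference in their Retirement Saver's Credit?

Aiyana ($75,950): Retirement Saver's Credit: 12% of the $3,850 excess over $72,100 is $462; credit = $550 − $462 = $88.
Luciana ($75,800): Retirement Saver's Credit: 12% of the $3,700 excess over $72,100 is $444; credit = $550 − $444 = $106.
Difference: |$88 − $106| = $18.

$18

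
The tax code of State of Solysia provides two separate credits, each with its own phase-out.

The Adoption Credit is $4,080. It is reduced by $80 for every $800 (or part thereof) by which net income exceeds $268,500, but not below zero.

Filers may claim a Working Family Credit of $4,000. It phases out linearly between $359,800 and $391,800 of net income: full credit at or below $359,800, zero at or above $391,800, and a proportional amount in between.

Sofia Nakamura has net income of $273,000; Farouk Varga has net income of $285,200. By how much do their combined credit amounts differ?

Sofia ($273,000): Adoption Credit: income exceeds $268,500 by $4,500, which is 6 full-or-partial $800 increments; reduction = 6 × $80 = $480, leaving $3,600. Working Family Credit: $273,000 is at or below the $359,800 threshold, so the full $4,000 applies. total $3,600 + $4,000 = $7,600
Farouk ($285,200): Adoption Credit: income exceeds $268,500 by $16,700, which is 21 full-or-partial $800 increments; reduction = 21 × $80 = $1,680, leaving $2,400. Working Family Credit: $285,200 is at or below the $359,800 threshold, so the full $4,000 applies. total $2,400 + $4,000 = $6,400
Difference: |$7,600 − $6,400| = $1,200.

$1,200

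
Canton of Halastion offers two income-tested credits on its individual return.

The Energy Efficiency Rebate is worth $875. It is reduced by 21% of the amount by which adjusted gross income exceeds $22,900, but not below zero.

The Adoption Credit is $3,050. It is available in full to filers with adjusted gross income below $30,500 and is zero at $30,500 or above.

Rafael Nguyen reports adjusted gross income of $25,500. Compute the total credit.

$3,379

Energy Efficiency Rebate: 21% of the $2,600 excess over $22,900 is $546; credit = $875 − $546 = $329.
Adoption Credit: $25,500 is below the $30,500 cutoff, so the full $3,050 applies.
Total: $329 + $3,050 = $3,379.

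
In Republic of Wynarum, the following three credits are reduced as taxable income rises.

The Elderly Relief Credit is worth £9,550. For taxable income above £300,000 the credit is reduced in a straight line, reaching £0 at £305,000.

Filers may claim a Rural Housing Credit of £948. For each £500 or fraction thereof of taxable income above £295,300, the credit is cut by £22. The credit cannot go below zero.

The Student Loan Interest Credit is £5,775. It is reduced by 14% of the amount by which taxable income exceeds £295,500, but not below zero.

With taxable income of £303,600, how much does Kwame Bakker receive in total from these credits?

Elderly Relief Credit: £303,600 is £3,600 into a £5,000 phase-out range, leaving 1,400/5,000 of the credit: £9,550 × 1,400/5,000 = £2,674.
Rural Housing Credit: income exceeds £295,300 by £8,300, which is 17 full-or-partial £500 increments; reduction = 17 × £22 = £374, leaving £574.
Student Loan Interest Credit: 14% of the £8,100 excess over £295,500 is £1,134; credit = £5,775 − £1,134 = £4,641.
Total: £2,674 + £574 + £4,641 = £7,889.

£7,889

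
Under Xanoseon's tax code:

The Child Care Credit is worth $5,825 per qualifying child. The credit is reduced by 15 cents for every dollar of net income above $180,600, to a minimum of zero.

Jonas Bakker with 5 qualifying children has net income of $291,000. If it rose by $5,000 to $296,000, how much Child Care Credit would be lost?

At $291,000 — base = 5 × $5,825 = $29,125. 15% of the $110,400 excess over $180,600 is $16,560; credit = $29,125 − $16,560 = $12,565.
At $296,000 — base = 5 × $5,825 = $29,125. 15% of the $115,400 excess over $180,600 is $17,310; credit = $29,125 − $17,310 = $11,815.
Lost: $12,565 − $11,815 = $750.

$750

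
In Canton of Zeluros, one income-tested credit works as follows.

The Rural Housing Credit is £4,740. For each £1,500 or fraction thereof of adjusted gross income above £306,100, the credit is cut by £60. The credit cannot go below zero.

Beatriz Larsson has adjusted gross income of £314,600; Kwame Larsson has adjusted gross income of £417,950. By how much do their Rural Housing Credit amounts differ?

£4,140

Beatriz (£314,600): Rural Housing Credit: income exceeds £306,100 by £8,500, which is 6 full-or-partial £1,500 increments; reduction = 6 × £60 = £360, leaving £4,380.
Kwame (£417,950): Rural Housing Credit: income exceeds £306,100 by £111,850, which is 75 full-or-partial £1,500 increments; reduction = 75 × £60 = £4,500, leaving £240.
Difference: |£4,380 − £240| = £4,140.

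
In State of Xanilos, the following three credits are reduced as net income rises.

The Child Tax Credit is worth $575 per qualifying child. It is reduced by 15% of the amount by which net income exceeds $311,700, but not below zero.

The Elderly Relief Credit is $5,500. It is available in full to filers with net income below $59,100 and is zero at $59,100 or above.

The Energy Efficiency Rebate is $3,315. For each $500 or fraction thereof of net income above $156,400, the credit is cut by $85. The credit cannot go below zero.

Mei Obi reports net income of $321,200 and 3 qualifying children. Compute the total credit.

Child Tax Credit: base = 3 × $575 = $1,725. 15% of the $9,500 excess over $311,700 is $1,425; credit = $1,725 − $1,425 = $300.
Elderly Relief Credit: $321,200 meets or exceeds the $59,100 cutoff, so the credit is $0.
Energy Efficiency Rebate: income exceeds $156,400 by $164,800 → 330 increments × $85 = $28,050 ≥ base, so the credit is $0.
Total: $300 + $0 + $0 = $300.

$300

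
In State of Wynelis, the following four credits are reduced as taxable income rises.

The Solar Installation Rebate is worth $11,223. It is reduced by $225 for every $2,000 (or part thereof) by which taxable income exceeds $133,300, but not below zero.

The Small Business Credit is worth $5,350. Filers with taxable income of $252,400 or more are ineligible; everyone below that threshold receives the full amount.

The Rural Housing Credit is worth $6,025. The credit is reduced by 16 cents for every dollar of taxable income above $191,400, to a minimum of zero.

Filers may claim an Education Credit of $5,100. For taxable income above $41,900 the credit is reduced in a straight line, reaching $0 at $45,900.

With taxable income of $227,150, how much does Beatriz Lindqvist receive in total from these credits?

Solar Installation Rebate: income exceeds $133,300 by $93,850, which is 47 full-or-partial $2,000 increments; reduction = 47 × $225 = $10,575, leaving $648.
Small Business Credit: $227,150 is below the $252,400 cutoff, so the full $5,350 applies.
Rural Housing Credit: 16% of the $35,750 excess over $191,400 is $5,720; credit = $6,025 − $5,720 = $305.
Education Credit: $227,150 is at or above $45,900, so the credit is $0.
Total: $648 + $5,350 + $305 + $0 = $6,303.

$6,303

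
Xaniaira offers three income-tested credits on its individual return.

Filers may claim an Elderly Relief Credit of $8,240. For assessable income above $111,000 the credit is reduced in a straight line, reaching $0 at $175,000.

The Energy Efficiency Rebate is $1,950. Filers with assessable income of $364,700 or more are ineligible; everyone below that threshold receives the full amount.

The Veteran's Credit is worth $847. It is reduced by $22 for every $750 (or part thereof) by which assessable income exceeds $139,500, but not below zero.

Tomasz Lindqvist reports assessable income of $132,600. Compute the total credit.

$8,256

Elderly Relief Credit: $132,600 is $21,600 into a $64,000 phase-out range, leaving 42,400/64,000 of the credit: $8,240 × 42,400/64,000 = $5,459.
Energy Efficiency Rebate: $132,600 is below the $364,700 cutoff, so the full $1,950 applies.
Veteran's Credit: $132,600 is at or below the $139,500 threshold, so the full $847 applies.
Total: $5,459 + $1,950 + $847 = $8,256.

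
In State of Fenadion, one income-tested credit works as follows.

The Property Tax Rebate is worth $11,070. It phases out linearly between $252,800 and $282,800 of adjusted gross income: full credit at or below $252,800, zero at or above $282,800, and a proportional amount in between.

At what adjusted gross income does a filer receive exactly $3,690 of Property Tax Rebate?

$272,800

$3,690 is 3,690/11,070 of the full $11,070, so 7,380/11,070 of the $30,000 range has been used: income = $252,800 + $30,000 × 7,380/11,070 = $272,800.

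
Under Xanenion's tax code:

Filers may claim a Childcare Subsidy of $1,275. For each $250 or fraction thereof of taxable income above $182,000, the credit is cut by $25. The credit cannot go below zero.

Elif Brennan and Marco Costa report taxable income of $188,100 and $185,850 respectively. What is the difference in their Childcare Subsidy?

Elif ($188,100): Childcare Subsidy: income exceeds $182,000 by $6,100, which is 25 full-or-partial $250 increments; reduction = 25 × $25 = $625, leaving $650.
Marco ($185,850): Childcare Subsidy: income exceeds $182,000 by $3,850, which is 16 full-or-partial $250 increments; reduction = 16 × $25 = $400, leaving $875.
Difference: |$650 − $875| = $225.

$225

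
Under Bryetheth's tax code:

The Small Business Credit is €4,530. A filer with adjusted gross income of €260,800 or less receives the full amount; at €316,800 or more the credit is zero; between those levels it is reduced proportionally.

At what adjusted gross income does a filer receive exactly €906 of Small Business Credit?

€906 is 906/4,530 of the full €4,530, so 3,624/4,530 of the €56,000 range has been used: income = €260,800 + €56,000 × 3,624/4,530 = €305,600.

€305,600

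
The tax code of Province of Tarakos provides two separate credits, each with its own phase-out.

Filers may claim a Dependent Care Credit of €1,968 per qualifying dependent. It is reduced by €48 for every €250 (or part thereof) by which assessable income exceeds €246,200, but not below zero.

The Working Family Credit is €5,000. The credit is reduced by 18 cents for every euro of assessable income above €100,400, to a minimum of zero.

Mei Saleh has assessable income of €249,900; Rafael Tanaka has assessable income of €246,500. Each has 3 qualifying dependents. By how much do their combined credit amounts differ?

Mei (€249,900): Dependent Care Credit: base = 3 × €1,968 = €5,904. income exceeds €246,200 by €3,700, which is 15 full-or-partial €250 increments; reduction = 15 × €48 = €720, leaving €5,184. Working Family Credit: 18% of the €149,500 excess over €100,400 is €26,910 ≥ base, so the credit is €0. total €5,184 + €0 = €5,184
Rafael (€246,500): Dependent Care Credit: base = 3 × €1,968 = €5,904. income exceeds €246,200 by €300, which is 2 full-or-partial €250 increments; reduction = 2 × €48 = €96, leaving €5,808. Working Family Credit: 18% of the €146,100 excess over €100,400 is €26,298 ≥ base, so the credit is €0. total €5,808 + €0 = €5,808
Difference: |€5,184 − €5,808| = €624.

€624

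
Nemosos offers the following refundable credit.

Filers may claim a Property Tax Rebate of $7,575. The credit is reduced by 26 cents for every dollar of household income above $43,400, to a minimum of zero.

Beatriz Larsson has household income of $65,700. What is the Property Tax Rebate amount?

Property Tax Rebate: 26% of the $22,300 excess over $43,400 is $5,798; credit = $7,575 − $5,798 = $1,777.

$1,777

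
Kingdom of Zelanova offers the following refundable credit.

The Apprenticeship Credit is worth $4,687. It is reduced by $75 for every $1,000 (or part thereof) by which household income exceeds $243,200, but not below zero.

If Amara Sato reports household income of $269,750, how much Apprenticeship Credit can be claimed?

Apprenticeship Credit: income exceeds $243,200 by $26,550, which is 27 full-or-partial $1,000 increments; reduction = 27 × $75 = $2,025, leaving $2,662.

$2,662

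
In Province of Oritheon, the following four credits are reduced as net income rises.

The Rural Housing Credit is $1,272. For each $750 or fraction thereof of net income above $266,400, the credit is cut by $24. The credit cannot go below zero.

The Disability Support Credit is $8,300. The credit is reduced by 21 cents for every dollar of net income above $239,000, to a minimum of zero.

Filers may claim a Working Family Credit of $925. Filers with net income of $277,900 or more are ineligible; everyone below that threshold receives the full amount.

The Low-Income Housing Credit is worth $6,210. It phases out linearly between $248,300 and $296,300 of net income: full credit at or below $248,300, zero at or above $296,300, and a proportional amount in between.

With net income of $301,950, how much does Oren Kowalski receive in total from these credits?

$120

Rural Housing Credit: income exceeds $266,400 by $35,550, which is 48 full-or-partial $750 increments; reduction = 48 × $24 = $1,152, leaving $120.
Disability Support Credit: 21% of the $62,950 excess over $239,000 is $13,219.50 ≥ base, so the credit is $0.
Working Family Credit: $301,950 meets or exceeds the $277,900 cutoff, so the credit is $0.
Low-Income Housing Credit: $301,950 is at or above $296,300, so the credit is $0.
Total: $120 + $0 + $0 + $0 = $120.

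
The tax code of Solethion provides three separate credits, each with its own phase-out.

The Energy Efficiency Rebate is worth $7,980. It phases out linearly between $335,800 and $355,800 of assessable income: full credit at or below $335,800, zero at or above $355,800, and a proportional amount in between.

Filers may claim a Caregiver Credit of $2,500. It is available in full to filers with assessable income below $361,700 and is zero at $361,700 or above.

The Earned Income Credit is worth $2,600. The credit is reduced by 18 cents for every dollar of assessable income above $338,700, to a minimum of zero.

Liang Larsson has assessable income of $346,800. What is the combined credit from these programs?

$7,233

Energy Efficiency Rebate: $346,800 is $11,000 into a $20,000 phase-out range, leaving 9,000/20,000 of the credit: $7,980 × 9,000/20,000 = $3,591.
Caregiver Credit: $346,800 is below the $361,700 cutoff, so the full $2,500 applies.
Earned Income Credit: 18% of the $8,100 excess over $338,700 is $1,458; credit = $2,600 − $1,458 = $1,142.
Total: $3,591 + $2,500 + $1,142 = $7,233.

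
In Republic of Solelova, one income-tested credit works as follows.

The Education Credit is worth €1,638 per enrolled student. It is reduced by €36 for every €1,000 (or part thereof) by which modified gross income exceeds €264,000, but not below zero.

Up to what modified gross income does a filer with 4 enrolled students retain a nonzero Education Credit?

€445,000

Full credit = 4 × €1,638 = €6,552.
After 181 increments the reduction is 181 × €36 = €6,516, leaving €36; one more increment wipes it out. Increment 181 ends at excess 181 × €1,000 = €181,000, so the highest qualifying income is €264,000 + €181,000 = €445,000.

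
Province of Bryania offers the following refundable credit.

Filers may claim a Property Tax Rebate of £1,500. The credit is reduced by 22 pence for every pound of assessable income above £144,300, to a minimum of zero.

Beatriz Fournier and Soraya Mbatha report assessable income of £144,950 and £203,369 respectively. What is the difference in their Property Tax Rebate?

£1,357

Beatriz (£144,950): Property Tax Rebate: 22% of the £650 excess over £144,300 is £143; credit = £1,500 − £143 = £1,357.
Soraya (£203,369): Property Tax Rebate: 22% of the £59,069 excess over £144,300 is £12,995.18 ≥ base, so the credit is £0.
Difference: |£1,357 − £0| = £1,357.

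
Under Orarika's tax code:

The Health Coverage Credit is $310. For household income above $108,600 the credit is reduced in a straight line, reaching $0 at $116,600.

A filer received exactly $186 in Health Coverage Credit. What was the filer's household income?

$186 is 186/310 of the full $310, so 124/310 of the $8,000 range has been used: income = $108,600 + $8,000 × 124/310 = $111,800.

$111,800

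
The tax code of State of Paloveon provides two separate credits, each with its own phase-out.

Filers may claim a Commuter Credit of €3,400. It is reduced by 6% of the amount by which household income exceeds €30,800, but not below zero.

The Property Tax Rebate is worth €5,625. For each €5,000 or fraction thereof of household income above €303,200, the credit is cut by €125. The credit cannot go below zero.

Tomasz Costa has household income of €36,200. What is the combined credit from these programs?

Commuter Credit: 6% of the €5,400 excess over €30,800 is €324; credit = €3,400 − €324 = €3,076.
Property Tax Rebate: €36,200 is at or below the €303,200 threshold, so the full €5,625 applies.
Total: €3,076 + €5,625 = €8,701.

€8,701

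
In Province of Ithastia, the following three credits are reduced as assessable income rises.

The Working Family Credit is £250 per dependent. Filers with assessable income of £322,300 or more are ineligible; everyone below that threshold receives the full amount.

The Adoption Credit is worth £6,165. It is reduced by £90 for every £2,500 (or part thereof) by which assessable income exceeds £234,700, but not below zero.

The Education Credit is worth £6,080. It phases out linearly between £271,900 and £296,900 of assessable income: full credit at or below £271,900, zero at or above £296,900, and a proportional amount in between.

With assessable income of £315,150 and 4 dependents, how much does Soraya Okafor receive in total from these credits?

Working Family Credit: base = 4 × £250 = £1,000. £315,150 is below the £322,300 cutoff, so the full £1,000 applies.
Adoption Credit: income exceeds £234,700 by £80,450, which is 33 full-or-partial £2,500 increments; reduction = 33 × £90 = £2,970, leaving £3,195.
Education Credit: £315,150 is at or above £296,900, so the credit is £0.
Total: £1,000 + £3,195 + £0 = £4,195.

£4,195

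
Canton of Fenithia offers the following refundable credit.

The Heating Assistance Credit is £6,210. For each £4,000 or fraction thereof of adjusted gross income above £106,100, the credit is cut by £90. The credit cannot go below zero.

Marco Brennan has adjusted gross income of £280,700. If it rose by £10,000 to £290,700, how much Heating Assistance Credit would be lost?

£270

At £280,700 — income exceeds £106,100 by £174,600, which is 44 full-or-partial £4,000 increments; reduction = 44 × £90 = £3,960, leaving £2,250.
At £290,700 — income exceeds £106,100 by £184,600, which is 47 full-or-partial £4,000 increments; reduction = 47 × £90 = £4,230, leaving £1,980.
Lost: £2,250 − £1,980 = £270.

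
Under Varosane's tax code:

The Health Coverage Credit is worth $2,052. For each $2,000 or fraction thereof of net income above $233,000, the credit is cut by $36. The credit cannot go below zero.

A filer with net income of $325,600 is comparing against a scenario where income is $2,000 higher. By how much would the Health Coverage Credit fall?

At $325,600 — income exceeds $233,000 by $92,600, which is 47 full-or-partial $2,000 increments; reduction = 47 × $36 = $1,692, leaving $360.
At $327,600 — income exceeds $233,000 by $94,600, which is 48 full-or-partial $2,000 increments; reduction = 48 × $36 = $1,728, leaving $324.
Lost: $360 − $324 = $36.

$36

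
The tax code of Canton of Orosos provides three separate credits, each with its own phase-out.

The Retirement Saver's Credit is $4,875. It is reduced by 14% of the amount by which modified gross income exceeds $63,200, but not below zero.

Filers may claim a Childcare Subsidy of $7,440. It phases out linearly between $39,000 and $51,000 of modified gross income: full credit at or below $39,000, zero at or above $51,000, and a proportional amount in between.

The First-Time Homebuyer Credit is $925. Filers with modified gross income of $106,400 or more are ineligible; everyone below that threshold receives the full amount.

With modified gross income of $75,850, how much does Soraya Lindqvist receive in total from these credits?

Retirement Saver's Credit: 14% of the $12,650 excess over $63,200 is $1,771; credit = $4,875 − $1,771 = $3,104.
Childcare Subsidy: $75,850 is at or above $51,000, so the credit is $0.
First-Time Homebuyer Credit: $75,850 is below the $106,400 cutoff, so the full $925 applies.
Total: $3,104 + $0 + $925 = $4,029.

$4,029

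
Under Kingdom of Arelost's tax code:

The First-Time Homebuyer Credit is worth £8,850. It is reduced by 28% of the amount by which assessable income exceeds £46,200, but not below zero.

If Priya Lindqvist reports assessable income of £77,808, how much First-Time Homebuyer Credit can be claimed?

First-Time Homebuyer Credit: 28% of the £31,608 excess over £46,200 is £8,850.24 ≥ base, so the credit is £0.

£0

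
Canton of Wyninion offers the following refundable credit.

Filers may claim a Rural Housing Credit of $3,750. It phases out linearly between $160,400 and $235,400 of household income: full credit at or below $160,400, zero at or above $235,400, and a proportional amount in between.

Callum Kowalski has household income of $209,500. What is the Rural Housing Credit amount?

Rural Housing Credit: $209,500 is $49,100 into a $75,000 phase-out range, leaving 25,900/75,000 of the credit: $3,750 × 25,900/75,000 = $1,295.

$1,295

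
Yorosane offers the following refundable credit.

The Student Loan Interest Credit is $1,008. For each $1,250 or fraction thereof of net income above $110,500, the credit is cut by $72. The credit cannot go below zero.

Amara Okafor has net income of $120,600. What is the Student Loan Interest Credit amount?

$360

Student Loan Interest Credit: income exceeds $110,500 by $10,100, which is 9 full-or-partial $1,250 increments; reduction = 9 × $72 = $648, leaving $360.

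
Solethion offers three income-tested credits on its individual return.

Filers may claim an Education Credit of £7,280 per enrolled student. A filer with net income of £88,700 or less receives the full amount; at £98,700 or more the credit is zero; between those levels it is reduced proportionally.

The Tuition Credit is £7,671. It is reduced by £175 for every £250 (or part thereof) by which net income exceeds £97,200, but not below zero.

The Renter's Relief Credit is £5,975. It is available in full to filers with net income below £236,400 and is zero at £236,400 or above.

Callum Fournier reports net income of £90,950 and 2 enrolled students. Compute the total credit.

Education Credit: base = 2 × £7,280 = £14,560. £90,950 is £2,250 into a £10,000 phase-out range, leaving 7,750/10,000 of the credit: £14,560 × 7,750/10,000 = £11,284.
Tuition Credit: £90,950 is at or below the £97,200 threshold, so the full £7,671 applies.
Renter's Relief Credit: £90,950 is below the £236,400 cutoff, so the full £5,975 applies.
Total: £11,284 + £7,671 + £5,975 = £24,930.

£24,930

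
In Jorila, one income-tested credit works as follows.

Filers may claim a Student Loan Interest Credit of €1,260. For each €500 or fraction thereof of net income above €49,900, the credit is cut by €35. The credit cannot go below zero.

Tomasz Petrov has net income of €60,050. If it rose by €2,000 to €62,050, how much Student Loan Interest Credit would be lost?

€140

At €60,050 — income exceeds €49,900 by €10,150, which is 21 full-or-partial €500 increments; reduction = 21 × €35 = €735, leaving €525.
At €62,050 — income exceeds €49,900 by €12,150, which is 25 full-or-partial €500 increments; reduction = 25 × €35 = €875, leaving €385.
Lost: €525 − €385 = €140.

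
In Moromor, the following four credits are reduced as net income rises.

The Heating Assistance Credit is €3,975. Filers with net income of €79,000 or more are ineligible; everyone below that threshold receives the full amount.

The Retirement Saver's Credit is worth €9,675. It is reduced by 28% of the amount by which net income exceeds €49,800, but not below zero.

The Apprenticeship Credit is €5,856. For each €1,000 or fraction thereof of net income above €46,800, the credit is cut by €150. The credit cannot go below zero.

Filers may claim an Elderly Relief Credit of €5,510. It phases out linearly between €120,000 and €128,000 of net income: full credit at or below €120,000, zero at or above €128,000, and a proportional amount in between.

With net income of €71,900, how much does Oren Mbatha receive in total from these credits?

Heating Assistance Credit: €71,900 is below the €79,000 cutoff, so the full €3,975 applies.
Retirement Saver's Credit: 28% of the €22,100 excess over €49,800 is €6,188; credit = €9,675 − €6,188 = €3,487.
Apprenticeship Credit: income exceeds €46,800 by €25,100, which is 26 full-or-partial €1,000 increments; reduction = 26 × €150 = €3,900, leaving €1,956.
Elderly Relief Credit: €71,900 is at or below the €120,000 threshold, so the full €5,510 applies.
Total: €3,975 + €3,487 + €1,956 + €5,510 = €14,928.

€14,928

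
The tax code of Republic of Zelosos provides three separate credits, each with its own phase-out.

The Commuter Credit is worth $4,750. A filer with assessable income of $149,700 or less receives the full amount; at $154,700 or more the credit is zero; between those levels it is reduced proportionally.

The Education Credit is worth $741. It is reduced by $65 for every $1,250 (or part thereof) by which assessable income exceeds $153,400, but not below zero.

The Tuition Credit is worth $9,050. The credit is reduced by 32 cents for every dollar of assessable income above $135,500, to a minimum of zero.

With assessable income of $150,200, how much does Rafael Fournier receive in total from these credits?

Commuter Credit: $150,200 is $500 into a $5,000 phase-out range, leaving 4,500/5,000 of the credit: $4,750 × 4,500/5,000 = $4,275.
Education Credit: $150,200 is at or below the $153,400 threshold, so the full $741 applies.
Tuition Credit: 32% of the $14,700 excess over $135,500 is $4,704; credit = $9,050 − $4,704 = $4,346.
Total: $4,275 + $741 + $4,346 = $9,362.

$9,362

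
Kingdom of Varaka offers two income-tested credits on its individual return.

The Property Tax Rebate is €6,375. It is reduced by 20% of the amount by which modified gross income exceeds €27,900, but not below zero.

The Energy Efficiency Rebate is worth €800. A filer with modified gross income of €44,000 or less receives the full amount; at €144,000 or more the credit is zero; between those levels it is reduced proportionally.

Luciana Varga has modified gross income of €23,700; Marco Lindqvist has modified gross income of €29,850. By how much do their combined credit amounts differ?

Luciana (€23,700): Property Tax Rebate: €23,700 is at or below the €27,900 threshold, so the full €6,375 applies. Energy Efficiency Rebate: €23,700 is at or below the €44,000 threshold, so the full €800 applies. total €6,375 + €800 = €7,175
Marco (€29,850): Property Tax Rebate: 20% of the €1,950 excess over €27,900 is €390; credit = €6,375 − €390 = €5,985. Energy Efficiency Rebate: €29,850 is at or below the €44,000 threshold, so the full €800 applies. total €5,985 + €800 = €6,785
Difference: |€7,175 − €6,785| = €390.

€390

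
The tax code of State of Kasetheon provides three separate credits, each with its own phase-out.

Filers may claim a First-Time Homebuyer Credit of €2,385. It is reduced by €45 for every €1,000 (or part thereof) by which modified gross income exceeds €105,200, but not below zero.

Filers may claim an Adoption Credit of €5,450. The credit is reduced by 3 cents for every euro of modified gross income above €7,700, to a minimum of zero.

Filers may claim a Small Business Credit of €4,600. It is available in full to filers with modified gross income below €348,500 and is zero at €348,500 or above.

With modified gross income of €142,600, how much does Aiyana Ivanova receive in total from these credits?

€6,678

First-Time Homebuyer Credit: income exceeds €105,200 by €37,400, which is 38 full-or-partial €1,000 increments; reduction = 38 × €45 = €1,710, leaving €675.
Adoption Credit: 3% of the €134,900 excess over €7,700 is €4,047; credit = €5,450 − €4,047 = €1,403.
Small Business Credit: €142,600 is below the €348,500 cutoff, so the full €4,600 applies.
Total: €675 + €1,403 + €4,600 = €6,678.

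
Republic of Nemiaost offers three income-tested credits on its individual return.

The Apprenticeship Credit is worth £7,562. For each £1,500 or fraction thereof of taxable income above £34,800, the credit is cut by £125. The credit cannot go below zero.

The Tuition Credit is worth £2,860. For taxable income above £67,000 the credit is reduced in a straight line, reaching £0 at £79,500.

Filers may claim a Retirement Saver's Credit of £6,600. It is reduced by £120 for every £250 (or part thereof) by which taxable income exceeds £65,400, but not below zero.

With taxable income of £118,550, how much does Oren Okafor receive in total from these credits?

£562

Apprenticeship Credit: income exceeds £34,800 by £83,750, which is 56 full-or-partial £1,500 increments; reduction = 56 × £125 = £7,000, leaving £562.
Tuition Credit: £118,550 is at or above £79,500, so the credit is £0.
Retirement Saver's Credit: income exceeds £65,400 by £53,150 → 213 increments × £120 = £25,560 ≥ base, so the credit is £0.
Total: £562 + £0 + £0 = £562.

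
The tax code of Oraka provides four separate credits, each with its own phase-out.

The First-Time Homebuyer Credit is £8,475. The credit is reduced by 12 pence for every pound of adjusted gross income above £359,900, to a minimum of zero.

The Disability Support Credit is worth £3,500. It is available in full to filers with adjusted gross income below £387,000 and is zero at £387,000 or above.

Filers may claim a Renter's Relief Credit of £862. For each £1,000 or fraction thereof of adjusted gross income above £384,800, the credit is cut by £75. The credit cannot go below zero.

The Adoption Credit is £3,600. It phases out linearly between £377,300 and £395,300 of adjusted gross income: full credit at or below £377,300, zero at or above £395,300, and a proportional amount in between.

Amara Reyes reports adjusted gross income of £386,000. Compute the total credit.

First-Time Homebuyer Credit: 12% of the £26,100 excess over £359,900 is £3,132; credit = £8,475 − £3,132 = £5,343.
Disability Support Credit: £386,000 is below the £387,000 cutoff, so the full £3,500 applies.
Renter's Relief Credit: income exceeds £384,800 by £1,200, which is 2 full-or-partial £1,000 increments; reduction = 2 × £75 = £150, leaving £712.
Adoption Credit: £386,000 is £8,700 into a £18,000 phase-out range, leaving 9,300/18,000 of the credit: £3,600 × 9,300/18,000 = £1,860.
Total: £5,343 + £3,500 + £712 + £1,860 = £11,415.

£11,415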